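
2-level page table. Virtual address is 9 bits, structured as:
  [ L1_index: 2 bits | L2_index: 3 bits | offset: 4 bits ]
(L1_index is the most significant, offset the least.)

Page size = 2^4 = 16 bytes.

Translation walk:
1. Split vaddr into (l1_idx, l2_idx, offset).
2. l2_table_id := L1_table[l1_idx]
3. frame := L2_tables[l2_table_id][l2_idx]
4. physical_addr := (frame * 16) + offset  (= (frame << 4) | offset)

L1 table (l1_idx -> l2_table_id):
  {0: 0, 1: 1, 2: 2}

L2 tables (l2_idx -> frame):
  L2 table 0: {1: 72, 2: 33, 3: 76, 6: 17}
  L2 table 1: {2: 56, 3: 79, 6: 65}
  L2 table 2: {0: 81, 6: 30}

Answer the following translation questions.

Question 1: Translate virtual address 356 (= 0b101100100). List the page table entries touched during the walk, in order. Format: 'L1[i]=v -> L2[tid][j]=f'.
vaddr = 356 = 0b101100100
Split: l1_idx=2, l2_idx=6, offset=4

Answer: L1[2]=2 -> L2[2][6]=30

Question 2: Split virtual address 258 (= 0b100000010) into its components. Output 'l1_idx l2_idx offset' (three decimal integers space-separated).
Answer: 2 0 2

Derivation:
vaddr = 258 = 0b100000010
  top 2 bits -> l1_idx = 2
  next 3 bits -> l2_idx = 0
  bottom 4 bits -> offset = 2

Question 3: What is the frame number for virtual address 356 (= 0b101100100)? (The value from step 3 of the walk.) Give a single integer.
Answer: 30

Derivation:
vaddr = 356: l1_idx=2, l2_idx=6
L1[2] = 2; L2[2][6] = 30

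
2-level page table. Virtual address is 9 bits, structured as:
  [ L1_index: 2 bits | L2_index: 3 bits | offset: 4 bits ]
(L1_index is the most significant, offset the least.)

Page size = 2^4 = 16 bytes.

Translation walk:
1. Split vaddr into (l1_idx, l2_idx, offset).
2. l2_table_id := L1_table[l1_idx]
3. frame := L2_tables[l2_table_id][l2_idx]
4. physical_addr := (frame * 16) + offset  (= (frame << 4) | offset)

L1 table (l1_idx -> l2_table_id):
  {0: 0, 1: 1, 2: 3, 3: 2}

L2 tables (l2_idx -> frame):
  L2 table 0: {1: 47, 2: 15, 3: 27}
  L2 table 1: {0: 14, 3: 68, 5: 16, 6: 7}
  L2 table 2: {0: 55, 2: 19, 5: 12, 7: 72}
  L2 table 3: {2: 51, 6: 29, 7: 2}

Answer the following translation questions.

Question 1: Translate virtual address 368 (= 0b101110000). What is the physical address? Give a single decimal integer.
Answer: 32

Derivation:
vaddr = 368 = 0b101110000
Split: l1_idx=2, l2_idx=7, offset=0
L1[2] = 3
L2[3][7] = 2
paddr = 2 * 16 + 0 = 32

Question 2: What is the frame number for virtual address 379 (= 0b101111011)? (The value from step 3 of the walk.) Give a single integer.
vaddr = 379: l1_idx=2, l2_idx=7
L1[2] = 3; L2[3][7] = 2

Answer: 2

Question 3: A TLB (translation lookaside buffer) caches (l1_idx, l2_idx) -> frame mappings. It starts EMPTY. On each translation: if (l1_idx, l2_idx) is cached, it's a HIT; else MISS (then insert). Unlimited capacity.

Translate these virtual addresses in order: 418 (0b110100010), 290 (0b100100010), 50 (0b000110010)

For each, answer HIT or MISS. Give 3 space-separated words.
Answer: MISS MISS MISS

Derivation:
vaddr=418: (3,2) not in TLB -> MISS, insert
vaddr=290: (2,2) not in TLB -> MISS, insert
vaddr=50: (0,3) not in TLB -> MISS, insert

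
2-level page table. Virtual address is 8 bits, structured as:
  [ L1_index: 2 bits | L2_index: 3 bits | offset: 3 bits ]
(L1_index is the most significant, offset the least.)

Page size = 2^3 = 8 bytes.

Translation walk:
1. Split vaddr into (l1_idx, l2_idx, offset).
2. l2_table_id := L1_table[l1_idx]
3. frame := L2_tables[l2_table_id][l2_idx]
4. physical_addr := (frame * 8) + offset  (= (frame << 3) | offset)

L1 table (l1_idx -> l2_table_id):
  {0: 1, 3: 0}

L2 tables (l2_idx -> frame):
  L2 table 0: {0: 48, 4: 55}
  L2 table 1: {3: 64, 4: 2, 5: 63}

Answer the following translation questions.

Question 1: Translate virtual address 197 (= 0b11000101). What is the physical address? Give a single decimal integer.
Answer: 389

Derivation:
vaddr = 197 = 0b11000101
Split: l1_idx=3, l2_idx=0, offset=5
L1[3] = 0
L2[0][0] = 48
paddr = 48 * 8 + 5 = 389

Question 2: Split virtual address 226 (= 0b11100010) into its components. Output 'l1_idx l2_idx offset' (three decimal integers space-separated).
Answer: 3 4 2

Derivation:
vaddr = 226 = 0b11100010
  top 2 bits -> l1_idx = 3
  next 3 bits -> l2_idx = 4
  bottom 3 bits -> offset = 2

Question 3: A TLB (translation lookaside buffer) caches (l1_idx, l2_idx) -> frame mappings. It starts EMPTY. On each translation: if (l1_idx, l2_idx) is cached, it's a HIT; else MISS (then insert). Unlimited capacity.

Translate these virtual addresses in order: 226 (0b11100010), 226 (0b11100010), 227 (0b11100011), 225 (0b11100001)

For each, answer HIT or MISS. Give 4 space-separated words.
vaddr=226: (3,4) not in TLB -> MISS, insert
vaddr=226: (3,4) in TLB -> HIT
vaddr=227: (3,4) in TLB -> HIT
vaddr=225: (3,4) in TLB -> HIT

Answer: MISS HIT HIT HIT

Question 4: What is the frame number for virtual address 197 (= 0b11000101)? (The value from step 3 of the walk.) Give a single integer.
vaddr = 197: l1_idx=3, l2_idx=0
L1[3] = 0; L2[0][0] = 48

Answer: 48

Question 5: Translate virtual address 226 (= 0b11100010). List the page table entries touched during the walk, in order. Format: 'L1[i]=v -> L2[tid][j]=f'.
vaddr = 226 = 0b11100010
Split: l1_idx=3, l2_idx=4, offset=2

Answer: L1[3]=0 -> L2[0][4]=55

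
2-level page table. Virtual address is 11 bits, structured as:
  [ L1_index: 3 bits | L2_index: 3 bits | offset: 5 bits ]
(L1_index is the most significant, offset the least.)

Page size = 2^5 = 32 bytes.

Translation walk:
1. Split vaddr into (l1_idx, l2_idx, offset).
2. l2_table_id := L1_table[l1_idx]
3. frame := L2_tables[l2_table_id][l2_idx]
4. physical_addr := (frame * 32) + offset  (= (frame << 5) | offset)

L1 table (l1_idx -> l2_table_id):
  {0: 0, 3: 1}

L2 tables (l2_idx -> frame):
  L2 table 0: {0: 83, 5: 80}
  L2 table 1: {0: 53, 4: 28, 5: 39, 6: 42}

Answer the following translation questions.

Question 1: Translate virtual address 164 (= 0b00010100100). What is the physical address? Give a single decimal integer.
vaddr = 164 = 0b00010100100
Split: l1_idx=0, l2_idx=5, offset=4
L1[0] = 0
L2[0][5] = 80
paddr = 80 * 32 + 4 = 2564

Answer: 2564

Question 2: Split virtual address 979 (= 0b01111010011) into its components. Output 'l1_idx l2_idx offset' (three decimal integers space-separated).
Answer: 3 6 19

Derivation:
vaddr = 979 = 0b01111010011
  top 3 bits -> l1_idx = 3
  next 3 bits -> l2_idx = 6
  bottom 5 bits -> offset = 19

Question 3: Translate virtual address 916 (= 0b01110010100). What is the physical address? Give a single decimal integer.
vaddr = 916 = 0b01110010100
Split: l1_idx=3, l2_idx=4, offset=20
L1[3] = 1
L2[1][4] = 28
paddr = 28 * 32 + 20 = 916

Answer: 916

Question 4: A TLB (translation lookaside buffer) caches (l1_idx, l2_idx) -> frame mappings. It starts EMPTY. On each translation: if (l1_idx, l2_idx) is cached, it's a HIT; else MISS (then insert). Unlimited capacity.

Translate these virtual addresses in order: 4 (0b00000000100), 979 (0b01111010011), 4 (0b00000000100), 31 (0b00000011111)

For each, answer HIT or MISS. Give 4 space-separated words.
vaddr=4: (0,0) not in TLB -> MISS, insert
vaddr=979: (3,6) not in TLB -> MISS, insert
vaddr=4: (0,0) in TLB -> HIT
vaddr=31: (0,0) in TLB -> HIT

Answer: MISS MISS HIT HIT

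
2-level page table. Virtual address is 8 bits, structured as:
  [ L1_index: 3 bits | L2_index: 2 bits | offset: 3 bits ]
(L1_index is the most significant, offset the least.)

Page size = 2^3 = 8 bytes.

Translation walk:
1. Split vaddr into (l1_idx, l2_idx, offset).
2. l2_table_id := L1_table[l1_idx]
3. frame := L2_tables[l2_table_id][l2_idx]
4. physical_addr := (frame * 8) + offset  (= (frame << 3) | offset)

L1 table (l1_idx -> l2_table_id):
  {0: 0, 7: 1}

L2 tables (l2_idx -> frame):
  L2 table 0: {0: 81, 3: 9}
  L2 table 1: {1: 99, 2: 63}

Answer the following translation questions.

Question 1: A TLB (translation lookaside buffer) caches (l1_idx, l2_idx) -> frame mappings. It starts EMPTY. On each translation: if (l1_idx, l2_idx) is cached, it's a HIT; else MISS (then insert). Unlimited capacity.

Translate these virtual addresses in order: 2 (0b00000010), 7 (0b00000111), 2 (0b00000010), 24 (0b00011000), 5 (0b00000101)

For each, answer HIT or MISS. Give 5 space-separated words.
Answer: MISS HIT HIT MISS HIT

Derivation:
vaddr=2: (0,0) not in TLB -> MISS, insert
vaddr=7: (0,0) in TLB -> HIT
vaddr=2: (0,0) in TLB -> HIT
vaddr=24: (0,3) not in TLB -> MISS, insert
vaddr=5: (0,0) in TLB -> HIT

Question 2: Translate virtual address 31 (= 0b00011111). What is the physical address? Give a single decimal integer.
Answer: 79

Derivation:
vaddr = 31 = 0b00011111
Split: l1_idx=0, l2_idx=3, offset=7
L1[0] = 0
L2[0][3] = 9
paddr = 9 * 8 + 7 = 79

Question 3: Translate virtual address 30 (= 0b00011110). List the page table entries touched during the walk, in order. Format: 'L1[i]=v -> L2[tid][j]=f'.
vaddr = 30 = 0b00011110
Split: l1_idx=0, l2_idx=3, offset=6

Answer: L1[0]=0 -> L2[0][3]=9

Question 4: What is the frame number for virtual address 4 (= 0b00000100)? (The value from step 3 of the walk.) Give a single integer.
vaddr = 4: l1_idx=0, l2_idx=0
L1[0] = 0; L2[0][0] = 81

Answer: 81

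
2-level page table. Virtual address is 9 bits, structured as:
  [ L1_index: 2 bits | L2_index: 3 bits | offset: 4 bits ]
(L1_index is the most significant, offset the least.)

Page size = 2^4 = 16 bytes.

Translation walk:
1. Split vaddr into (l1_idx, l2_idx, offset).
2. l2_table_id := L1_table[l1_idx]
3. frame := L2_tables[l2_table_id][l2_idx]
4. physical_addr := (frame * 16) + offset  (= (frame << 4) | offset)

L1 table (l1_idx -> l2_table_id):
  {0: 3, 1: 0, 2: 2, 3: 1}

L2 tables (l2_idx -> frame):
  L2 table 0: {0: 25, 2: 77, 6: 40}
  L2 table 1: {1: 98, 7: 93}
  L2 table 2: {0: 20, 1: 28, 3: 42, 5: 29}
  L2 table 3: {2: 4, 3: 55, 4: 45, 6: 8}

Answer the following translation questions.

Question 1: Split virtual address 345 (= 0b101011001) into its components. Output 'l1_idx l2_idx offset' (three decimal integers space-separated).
vaddr = 345 = 0b101011001
  top 2 bits -> l1_idx = 2
  next 3 bits -> l2_idx = 5
  bottom 4 bits -> offset = 9

Answer: 2 5 9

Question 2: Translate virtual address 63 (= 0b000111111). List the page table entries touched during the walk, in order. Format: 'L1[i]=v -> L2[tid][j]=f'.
vaddr = 63 = 0b000111111
Split: l1_idx=0, l2_idx=3, offset=15

Answer: L1[0]=3 -> L2[3][3]=55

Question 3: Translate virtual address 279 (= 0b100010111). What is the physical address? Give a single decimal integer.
vaddr = 279 = 0b100010111
Split: l1_idx=2, l2_idx=1, offset=7
L1[2] = 2
L2[2][1] = 28
paddr = 28 * 16 + 7 = 455

Answer: 455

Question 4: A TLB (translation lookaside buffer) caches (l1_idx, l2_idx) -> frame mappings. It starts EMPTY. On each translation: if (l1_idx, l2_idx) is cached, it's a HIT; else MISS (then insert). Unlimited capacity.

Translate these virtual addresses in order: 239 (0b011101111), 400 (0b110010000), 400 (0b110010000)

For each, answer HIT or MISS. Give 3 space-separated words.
vaddr=239: (1,6) not in TLB -> MISS, insert
vaddr=400: (3,1) not in TLB -> MISS, insert
vaddr=400: (3,1) in TLB -> HIT

Answer: MISS MISS HIT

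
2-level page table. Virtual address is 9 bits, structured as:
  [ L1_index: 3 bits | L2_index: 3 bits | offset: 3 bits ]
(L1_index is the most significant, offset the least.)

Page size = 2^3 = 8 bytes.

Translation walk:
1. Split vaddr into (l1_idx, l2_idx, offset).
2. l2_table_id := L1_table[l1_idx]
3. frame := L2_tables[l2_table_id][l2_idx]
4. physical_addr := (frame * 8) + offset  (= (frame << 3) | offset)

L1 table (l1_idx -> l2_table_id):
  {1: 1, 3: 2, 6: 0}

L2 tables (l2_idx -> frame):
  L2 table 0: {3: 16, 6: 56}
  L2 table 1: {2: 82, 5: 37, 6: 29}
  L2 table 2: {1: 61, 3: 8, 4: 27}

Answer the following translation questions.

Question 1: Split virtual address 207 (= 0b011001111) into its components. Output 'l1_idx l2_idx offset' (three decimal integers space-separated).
Answer: 3 1 7

Derivation:
vaddr = 207 = 0b011001111
  top 3 bits -> l1_idx = 3
  next 3 bits -> l2_idx = 1
  bottom 3 bits -> offset = 7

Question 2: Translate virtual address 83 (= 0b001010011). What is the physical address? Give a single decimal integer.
Answer: 659

Derivation:
vaddr = 83 = 0b001010011
Split: l1_idx=1, l2_idx=2, offset=3
L1[1] = 1
L2[1][2] = 82
paddr = 82 * 8 + 3 = 659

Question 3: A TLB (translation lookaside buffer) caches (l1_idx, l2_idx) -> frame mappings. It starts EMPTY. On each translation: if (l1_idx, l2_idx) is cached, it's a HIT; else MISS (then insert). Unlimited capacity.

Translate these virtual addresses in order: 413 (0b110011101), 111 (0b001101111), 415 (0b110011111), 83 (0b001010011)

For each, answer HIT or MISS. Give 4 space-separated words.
vaddr=413: (6,3) not in TLB -> MISS, insert
vaddr=111: (1,5) not in TLB -> MISS, insert
vaddr=415: (6,3) in TLB -> HIT
vaddr=83: (1,2) not in TLB -> MISS, insert

Answer: MISS MISS HIT MISS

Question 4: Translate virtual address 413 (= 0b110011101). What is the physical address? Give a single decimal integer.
Answer: 133

Derivation:
vaddr = 413 = 0b110011101
Split: l1_idx=6, l2_idx=3, offset=5
L1[6] = 0
L2[0][3] = 16
paddr = 16 * 8 + 5 = 133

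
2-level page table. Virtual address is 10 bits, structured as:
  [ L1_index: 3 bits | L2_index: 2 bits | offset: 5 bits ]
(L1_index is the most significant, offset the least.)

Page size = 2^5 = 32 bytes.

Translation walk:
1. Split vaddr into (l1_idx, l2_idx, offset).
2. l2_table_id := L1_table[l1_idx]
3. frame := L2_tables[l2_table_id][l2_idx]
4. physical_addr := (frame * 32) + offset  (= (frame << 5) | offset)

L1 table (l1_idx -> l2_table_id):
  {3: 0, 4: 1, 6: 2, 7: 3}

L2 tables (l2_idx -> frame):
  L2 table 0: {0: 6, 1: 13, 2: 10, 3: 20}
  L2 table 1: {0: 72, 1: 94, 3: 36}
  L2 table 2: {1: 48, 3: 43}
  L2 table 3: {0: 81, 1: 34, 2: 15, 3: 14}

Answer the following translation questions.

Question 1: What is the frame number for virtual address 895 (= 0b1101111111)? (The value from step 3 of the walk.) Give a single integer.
vaddr = 895: l1_idx=6, l2_idx=3
L1[6] = 2; L2[2][3] = 43

Answer: 43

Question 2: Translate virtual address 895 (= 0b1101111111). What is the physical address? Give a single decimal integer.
Answer: 1407

Derivation:
vaddr = 895 = 0b1101111111
Split: l1_idx=6, l2_idx=3, offset=31
L1[6] = 2
L2[2][3] = 43
paddr = 43 * 32 + 31 = 1407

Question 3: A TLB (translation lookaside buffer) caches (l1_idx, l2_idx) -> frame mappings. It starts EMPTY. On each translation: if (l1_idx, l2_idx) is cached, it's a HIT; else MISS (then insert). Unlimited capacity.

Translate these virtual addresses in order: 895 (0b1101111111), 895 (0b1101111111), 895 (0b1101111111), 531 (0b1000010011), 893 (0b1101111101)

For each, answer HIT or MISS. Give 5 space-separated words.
Answer: MISS HIT HIT MISS HIT

Derivation:
vaddr=895: (6,3) not in TLB -> MISS, insert
vaddr=895: (6,3) in TLB -> HIT
vaddr=895: (6,3) in TLB -> HIT
vaddr=531: (4,0) not in TLB -> MISS, insert
vaddr=893: (6,3) in TLB -> HIT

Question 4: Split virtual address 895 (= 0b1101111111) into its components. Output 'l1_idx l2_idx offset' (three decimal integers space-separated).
vaddr = 895 = 0b1101111111
  top 3 bits -> l1_idx = 6
  next 2 bits -> l2_idx = 3
  bottom 5 bits -> offset = 31

Answer: 6 3 31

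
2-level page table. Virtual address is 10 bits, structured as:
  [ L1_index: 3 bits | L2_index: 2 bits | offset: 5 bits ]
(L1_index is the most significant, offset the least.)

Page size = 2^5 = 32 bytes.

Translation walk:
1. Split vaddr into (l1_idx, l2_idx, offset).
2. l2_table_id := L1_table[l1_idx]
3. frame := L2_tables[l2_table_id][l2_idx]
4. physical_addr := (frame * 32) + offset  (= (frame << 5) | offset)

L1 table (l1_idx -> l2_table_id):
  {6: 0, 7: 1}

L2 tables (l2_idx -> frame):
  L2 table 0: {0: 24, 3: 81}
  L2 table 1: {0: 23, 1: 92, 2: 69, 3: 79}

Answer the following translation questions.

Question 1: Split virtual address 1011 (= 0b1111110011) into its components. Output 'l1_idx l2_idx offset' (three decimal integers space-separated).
Answer: 7 3 19

Derivation:
vaddr = 1011 = 0b1111110011
  top 3 bits -> l1_idx = 7
  next 2 bits -> l2_idx = 3
  bottom 5 bits -> offset = 19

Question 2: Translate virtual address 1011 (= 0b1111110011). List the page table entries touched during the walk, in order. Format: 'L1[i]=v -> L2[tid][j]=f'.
vaddr = 1011 = 0b1111110011
Split: l1_idx=7, l2_idx=3, offset=19

Answer: L1[7]=1 -> L2[1][3]=79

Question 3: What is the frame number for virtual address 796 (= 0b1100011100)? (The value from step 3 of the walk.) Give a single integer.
Answer: 24

Derivation:
vaddr = 796: l1_idx=6, l2_idx=0
L1[6] = 0; L2[0][0] = 24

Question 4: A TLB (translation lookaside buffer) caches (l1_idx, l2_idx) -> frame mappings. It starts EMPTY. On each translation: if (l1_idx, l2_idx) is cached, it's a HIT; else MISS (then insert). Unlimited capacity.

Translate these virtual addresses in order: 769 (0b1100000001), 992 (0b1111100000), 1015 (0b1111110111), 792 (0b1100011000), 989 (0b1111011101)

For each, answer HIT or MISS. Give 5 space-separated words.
Answer: MISS MISS HIT HIT MISS

Derivation:
vaddr=769: (6,0) not in TLB -> MISS, insert
vaddr=992: (7,3) not in TLB -> MISS, insert
vaddr=1015: (7,3) in TLB -> HIT
vaddr=792: (6,0) in TLB -> HIT
vaddr=989: (7,2) not in TLB -> MISS, insert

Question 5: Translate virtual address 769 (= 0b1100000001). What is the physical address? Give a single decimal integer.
vaddr = 769 = 0b1100000001
Split: l1_idx=6, l2_idx=0, offset=1
L1[6] = 0
L2[0][0] = 24
paddr = 24 * 32 + 1 = 769

Answer: 769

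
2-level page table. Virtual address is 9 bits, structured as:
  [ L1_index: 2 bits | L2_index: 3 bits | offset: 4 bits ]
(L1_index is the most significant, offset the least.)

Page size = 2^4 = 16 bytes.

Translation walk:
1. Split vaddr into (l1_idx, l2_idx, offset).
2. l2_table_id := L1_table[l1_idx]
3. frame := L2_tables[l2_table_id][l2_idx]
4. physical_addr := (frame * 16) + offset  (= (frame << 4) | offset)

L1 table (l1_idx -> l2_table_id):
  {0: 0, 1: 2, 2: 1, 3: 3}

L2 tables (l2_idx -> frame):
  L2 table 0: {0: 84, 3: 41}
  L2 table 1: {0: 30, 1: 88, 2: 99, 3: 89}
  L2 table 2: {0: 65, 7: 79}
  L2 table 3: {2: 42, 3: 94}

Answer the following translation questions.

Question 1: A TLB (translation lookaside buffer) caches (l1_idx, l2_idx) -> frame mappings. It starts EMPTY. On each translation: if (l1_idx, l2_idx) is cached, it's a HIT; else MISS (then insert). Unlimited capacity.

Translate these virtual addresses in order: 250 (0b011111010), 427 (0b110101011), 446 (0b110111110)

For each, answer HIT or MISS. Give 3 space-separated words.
vaddr=250: (1,7) not in TLB -> MISS, insert
vaddr=427: (3,2) not in TLB -> MISS, insert
vaddr=446: (3,3) not in TLB -> MISS, insert

Answer: MISS MISS MISS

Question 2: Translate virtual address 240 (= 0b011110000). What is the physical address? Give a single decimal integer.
Answer: 1264

Derivation:
vaddr = 240 = 0b011110000
Split: l1_idx=1, l2_idx=7, offset=0
L1[1] = 2
L2[2][7] = 79
paddr = 79 * 16 + 0 = 1264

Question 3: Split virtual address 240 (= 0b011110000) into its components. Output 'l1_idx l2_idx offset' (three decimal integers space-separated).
vaddr = 240 = 0b011110000
  top 2 bits -> l1_idx = 1
  next 3 bits -> l2_idx = 7
  bottom 4 bits -> offset = 0

Answer: 1 7 0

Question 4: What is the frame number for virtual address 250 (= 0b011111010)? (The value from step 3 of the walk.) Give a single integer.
vaddr = 250: l1_idx=1, l2_idx=7
L1[1] = 2; L2[2][7] = 79

Answer: 79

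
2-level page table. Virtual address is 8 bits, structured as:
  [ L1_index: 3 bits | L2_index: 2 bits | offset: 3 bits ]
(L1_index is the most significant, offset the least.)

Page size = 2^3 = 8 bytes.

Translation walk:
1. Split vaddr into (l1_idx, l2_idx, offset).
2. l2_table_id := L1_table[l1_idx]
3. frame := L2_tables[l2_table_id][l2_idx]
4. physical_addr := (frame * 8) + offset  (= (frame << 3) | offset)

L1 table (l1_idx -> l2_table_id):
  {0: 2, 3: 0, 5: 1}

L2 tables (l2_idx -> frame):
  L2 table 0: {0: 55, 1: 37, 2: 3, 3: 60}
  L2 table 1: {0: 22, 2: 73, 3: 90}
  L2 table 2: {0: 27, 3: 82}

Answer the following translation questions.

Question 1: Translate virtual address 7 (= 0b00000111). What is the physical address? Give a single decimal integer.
vaddr = 7 = 0b00000111
Split: l1_idx=0, l2_idx=0, offset=7
L1[0] = 2
L2[2][0] = 27
paddr = 27 * 8 + 7 = 223

Answer: 223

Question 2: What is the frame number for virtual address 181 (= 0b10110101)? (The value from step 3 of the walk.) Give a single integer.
vaddr = 181: l1_idx=5, l2_idx=2
L1[5] = 1; L2[1][2] = 73

Answer: 73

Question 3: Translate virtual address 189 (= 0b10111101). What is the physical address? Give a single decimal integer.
vaddr = 189 = 0b10111101
Split: l1_idx=5, l2_idx=3, offset=5
L1[5] = 1
L2[1][3] = 90
paddr = 90 * 8 + 5 = 725

Answer: 725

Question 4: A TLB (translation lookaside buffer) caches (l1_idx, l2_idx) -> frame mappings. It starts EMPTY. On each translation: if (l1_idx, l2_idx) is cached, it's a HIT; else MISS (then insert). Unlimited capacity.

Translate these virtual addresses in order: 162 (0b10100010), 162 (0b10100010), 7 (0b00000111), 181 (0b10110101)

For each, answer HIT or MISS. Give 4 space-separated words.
vaddr=162: (5,0) not in TLB -> MISS, insert
vaddr=162: (5,0) in TLB -> HIT
vaddr=7: (0,0) not in TLB -> MISS, insert
vaddr=181: (5,2) not in TLB -> MISS, insert

Answer: MISS HIT MISS MISS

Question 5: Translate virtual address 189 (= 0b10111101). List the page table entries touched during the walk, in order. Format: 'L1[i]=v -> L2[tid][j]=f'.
Answer: L1[5]=1 -> L2[1][3]=90

Derivation:
vaddr = 189 = 0b10111101
Split: l1_idx=5, l2_idx=3, offset=5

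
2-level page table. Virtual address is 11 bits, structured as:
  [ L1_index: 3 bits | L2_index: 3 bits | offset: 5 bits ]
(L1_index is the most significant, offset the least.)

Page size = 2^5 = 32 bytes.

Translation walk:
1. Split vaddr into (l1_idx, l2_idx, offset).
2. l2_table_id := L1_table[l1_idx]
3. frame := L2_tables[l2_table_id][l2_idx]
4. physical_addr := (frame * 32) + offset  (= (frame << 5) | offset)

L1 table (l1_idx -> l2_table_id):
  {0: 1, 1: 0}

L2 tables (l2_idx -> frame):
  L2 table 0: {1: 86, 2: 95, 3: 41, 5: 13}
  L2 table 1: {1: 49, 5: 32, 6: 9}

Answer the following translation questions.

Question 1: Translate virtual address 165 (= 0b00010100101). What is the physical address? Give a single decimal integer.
vaddr = 165 = 0b00010100101
Split: l1_idx=0, l2_idx=5, offset=5
L1[0] = 1
L2[1][5] = 32
paddr = 32 * 32 + 5 = 1029

Answer: 1029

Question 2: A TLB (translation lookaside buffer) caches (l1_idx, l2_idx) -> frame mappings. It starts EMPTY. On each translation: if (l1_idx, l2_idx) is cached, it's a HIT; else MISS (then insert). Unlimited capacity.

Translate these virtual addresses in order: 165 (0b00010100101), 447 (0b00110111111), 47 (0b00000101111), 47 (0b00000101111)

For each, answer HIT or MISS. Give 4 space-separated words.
vaddr=165: (0,5) not in TLB -> MISS, insert
vaddr=447: (1,5) not in TLB -> MISS, insert
vaddr=47: (0,1) not in TLB -> MISS, insert
vaddr=47: (0,1) in TLB -> HIT

Answer: MISS MISS MISS HIT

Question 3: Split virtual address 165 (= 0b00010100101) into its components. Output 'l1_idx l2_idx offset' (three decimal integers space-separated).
vaddr = 165 = 0b00010100101
  top 3 bits -> l1_idx = 0
  next 3 bits -> l2_idx = 5
  bottom 5 bits -> offset = 5

Answer: 0 5 5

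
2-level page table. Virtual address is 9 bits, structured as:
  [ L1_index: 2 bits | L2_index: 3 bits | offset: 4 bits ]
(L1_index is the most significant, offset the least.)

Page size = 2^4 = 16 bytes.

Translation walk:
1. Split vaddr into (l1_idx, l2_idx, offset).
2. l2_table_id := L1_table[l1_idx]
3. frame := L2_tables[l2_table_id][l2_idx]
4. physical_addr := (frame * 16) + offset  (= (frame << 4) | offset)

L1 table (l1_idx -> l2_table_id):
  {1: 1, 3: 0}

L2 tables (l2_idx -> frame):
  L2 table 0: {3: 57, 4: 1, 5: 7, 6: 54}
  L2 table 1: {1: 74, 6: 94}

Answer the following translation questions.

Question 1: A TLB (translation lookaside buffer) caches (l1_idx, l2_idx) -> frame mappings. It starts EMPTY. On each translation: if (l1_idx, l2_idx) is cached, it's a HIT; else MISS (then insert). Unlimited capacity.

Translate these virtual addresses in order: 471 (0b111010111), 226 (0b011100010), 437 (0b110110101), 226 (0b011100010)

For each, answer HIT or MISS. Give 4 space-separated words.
Answer: MISS MISS MISS HIT

Derivation:
vaddr=471: (3,5) not in TLB -> MISS, insert
vaddr=226: (1,6) not in TLB -> MISS, insert
vaddr=437: (3,3) not in TLB -> MISS, insert
vaddr=226: (1,6) in TLB -> HIT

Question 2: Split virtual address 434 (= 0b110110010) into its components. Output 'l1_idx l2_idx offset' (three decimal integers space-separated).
Answer: 3 3 2

Derivation:
vaddr = 434 = 0b110110010
  top 2 bits -> l1_idx = 3
  next 3 bits -> l2_idx = 3
  bottom 4 bits -> offset = 2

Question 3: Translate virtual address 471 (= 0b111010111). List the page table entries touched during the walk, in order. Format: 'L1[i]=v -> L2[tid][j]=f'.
Answer: L1[3]=0 -> L2[0][5]=7

Derivation:
vaddr = 471 = 0b111010111
Split: l1_idx=3, l2_idx=5, offset=7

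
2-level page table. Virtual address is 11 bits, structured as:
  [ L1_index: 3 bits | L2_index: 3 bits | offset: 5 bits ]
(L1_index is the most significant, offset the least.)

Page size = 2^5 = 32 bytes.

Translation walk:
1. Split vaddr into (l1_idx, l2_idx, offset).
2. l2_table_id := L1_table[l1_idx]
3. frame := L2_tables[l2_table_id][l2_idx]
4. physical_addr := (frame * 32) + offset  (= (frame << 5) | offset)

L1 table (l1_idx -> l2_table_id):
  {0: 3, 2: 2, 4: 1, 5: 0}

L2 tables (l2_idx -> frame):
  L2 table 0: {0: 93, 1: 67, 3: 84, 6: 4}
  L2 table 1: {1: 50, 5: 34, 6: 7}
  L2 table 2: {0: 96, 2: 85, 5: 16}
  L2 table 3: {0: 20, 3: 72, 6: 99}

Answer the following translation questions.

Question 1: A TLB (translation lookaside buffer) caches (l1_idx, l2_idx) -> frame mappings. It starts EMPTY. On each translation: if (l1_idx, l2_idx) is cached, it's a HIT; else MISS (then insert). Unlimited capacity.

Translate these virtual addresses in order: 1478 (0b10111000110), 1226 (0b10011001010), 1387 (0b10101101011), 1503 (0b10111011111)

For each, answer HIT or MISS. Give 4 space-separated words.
vaddr=1478: (5,6) not in TLB -> MISS, insert
vaddr=1226: (4,6) not in TLB -> MISS, insert
vaddr=1387: (5,3) not in TLB -> MISS, insert
vaddr=1503: (5,6) in TLB -> HIT

Answer: MISS MISS MISS HIT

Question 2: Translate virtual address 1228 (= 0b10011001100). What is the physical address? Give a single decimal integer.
vaddr = 1228 = 0b10011001100
Split: l1_idx=4, l2_idx=6, offset=12
L1[4] = 1
L2[1][6] = 7
paddr = 7 * 32 + 12 = 236

Answer: 236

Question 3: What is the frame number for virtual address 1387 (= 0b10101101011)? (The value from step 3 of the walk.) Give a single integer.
Answer: 84

Derivation:
vaddr = 1387: l1_idx=5, l2_idx=3
L1[5] = 0; L2[0][3] = 84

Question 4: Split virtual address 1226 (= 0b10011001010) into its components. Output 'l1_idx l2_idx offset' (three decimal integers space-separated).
vaddr = 1226 = 0b10011001010
  top 3 bits -> l1_idx = 4
  next 3 bits -> l2_idx = 6
  bottom 5 bits -> offset = 10

Answer: 4 6 10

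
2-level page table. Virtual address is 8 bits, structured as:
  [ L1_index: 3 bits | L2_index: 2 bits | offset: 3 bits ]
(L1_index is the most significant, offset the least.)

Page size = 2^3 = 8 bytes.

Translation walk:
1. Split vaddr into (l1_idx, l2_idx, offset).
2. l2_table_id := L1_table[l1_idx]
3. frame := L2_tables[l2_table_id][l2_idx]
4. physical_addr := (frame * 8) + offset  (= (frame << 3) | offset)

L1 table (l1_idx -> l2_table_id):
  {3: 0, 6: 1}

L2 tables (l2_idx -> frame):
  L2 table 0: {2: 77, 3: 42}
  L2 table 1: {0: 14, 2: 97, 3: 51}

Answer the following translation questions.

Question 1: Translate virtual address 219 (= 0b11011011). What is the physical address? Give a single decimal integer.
vaddr = 219 = 0b11011011
Split: l1_idx=6, l2_idx=3, offset=3
L1[6] = 1
L2[1][3] = 51
paddr = 51 * 8 + 3 = 411

Answer: 411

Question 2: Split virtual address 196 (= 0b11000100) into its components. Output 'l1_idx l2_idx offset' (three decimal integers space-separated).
vaddr = 196 = 0b11000100
  top 3 bits -> l1_idx = 6
  next 2 bits -> l2_idx = 0
  bottom 3 bits -> offset = 4

Answer: 6 0 4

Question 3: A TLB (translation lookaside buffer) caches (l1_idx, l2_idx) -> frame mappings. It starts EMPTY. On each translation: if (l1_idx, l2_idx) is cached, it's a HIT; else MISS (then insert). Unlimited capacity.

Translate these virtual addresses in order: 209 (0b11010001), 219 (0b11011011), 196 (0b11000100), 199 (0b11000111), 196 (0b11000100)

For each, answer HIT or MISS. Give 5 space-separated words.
vaddr=209: (6,2) not in TLB -> MISS, insert
vaddr=219: (6,3) not in TLB -> MISS, insert
vaddr=196: (6,0) not in TLB -> MISS, insert
vaddr=199: (6,0) in TLB -> HIT
vaddr=196: (6,0) in TLB -> HIT

Answer: MISS MISS MISS HIT HIT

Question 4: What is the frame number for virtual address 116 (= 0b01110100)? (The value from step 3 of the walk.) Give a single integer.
Answer: 77

Derivation:
vaddr = 116: l1_idx=3, l2_idx=2
L1[3] = 0; L2[0][2] = 77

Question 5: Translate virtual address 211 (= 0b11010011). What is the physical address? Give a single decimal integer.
vaddr = 211 = 0b11010011
Split: l1_idx=6, l2_idx=2, offset=3
L1[6] = 1
L2[1][2] = 97
paddr = 97 * 8 + 3 = 779

Answer: 779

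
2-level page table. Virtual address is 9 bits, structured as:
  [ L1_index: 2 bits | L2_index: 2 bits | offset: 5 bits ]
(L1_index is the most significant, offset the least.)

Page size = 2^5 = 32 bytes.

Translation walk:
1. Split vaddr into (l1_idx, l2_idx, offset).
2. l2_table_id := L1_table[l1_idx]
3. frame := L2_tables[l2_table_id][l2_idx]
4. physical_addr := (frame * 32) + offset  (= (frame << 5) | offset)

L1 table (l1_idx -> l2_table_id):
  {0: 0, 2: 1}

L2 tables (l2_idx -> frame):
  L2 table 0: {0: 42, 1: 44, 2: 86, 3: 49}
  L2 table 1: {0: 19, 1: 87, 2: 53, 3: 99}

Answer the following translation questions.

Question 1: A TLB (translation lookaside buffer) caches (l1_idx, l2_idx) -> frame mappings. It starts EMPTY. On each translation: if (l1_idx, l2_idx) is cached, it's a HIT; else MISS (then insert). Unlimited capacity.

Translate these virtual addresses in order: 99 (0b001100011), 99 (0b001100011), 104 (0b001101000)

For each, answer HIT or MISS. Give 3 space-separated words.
Answer: MISS HIT HIT

Derivation:
vaddr=99: (0,3) not in TLB -> MISS, insert
vaddr=99: (0,3) in TLB -> HIT
vaddr=104: (0,3) in TLB -> HIT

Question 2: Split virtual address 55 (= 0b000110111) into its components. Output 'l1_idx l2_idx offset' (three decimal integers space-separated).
vaddr = 55 = 0b000110111
  top 2 bits -> l1_idx = 0
  next 2 bits -> l2_idx = 1
  bottom 5 bits -> offset = 23

Answer: 0 1 23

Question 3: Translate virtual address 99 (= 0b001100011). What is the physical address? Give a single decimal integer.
vaddr = 99 = 0b001100011
Split: l1_idx=0, l2_idx=3, offset=3
L1[0] = 0
L2[0][3] = 49
paddr = 49 * 32 + 3 = 1571

Answer: 1571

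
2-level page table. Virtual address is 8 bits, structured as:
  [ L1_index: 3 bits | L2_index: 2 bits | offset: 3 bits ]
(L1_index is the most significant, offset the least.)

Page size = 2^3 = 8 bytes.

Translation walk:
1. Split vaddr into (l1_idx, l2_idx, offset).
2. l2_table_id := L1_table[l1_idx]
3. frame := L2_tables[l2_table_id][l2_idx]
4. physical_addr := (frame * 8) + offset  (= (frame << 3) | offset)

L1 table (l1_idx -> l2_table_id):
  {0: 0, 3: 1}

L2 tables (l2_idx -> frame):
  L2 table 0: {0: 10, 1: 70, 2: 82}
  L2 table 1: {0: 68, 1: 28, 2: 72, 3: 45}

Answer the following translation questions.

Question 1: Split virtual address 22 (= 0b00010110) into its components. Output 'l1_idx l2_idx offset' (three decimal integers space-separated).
Answer: 0 2 6

Derivation:
vaddr = 22 = 0b00010110
  top 3 bits -> l1_idx = 0
  next 2 bits -> l2_idx = 2
  bottom 3 bits -> offset = 6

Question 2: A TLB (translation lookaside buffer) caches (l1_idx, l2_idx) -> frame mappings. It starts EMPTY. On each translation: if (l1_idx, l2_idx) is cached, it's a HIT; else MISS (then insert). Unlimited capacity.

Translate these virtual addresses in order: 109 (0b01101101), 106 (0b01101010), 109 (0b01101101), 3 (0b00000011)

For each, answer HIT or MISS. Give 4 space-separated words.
Answer: MISS HIT HIT MISS

Derivation:
vaddr=109: (3,1) not in TLB -> MISS, insert
vaddr=106: (3,1) in TLB -> HIT
vaddr=109: (3,1) in TLB -> HIT
vaddr=3: (0,0) not in TLB -> MISS, insert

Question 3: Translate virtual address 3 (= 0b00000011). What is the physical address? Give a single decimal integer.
vaddr = 3 = 0b00000011
Split: l1_idx=0, l2_idx=0, offset=3
L1[0] = 0
L2[0][0] = 10
paddr = 10 * 8 + 3 = 83

Answer: 83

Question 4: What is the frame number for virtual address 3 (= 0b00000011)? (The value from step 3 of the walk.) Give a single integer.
Answer: 10

Derivation:
vaddr = 3: l1_idx=0, l2_idx=0
L1[0] = 0; L2[0][0] = 10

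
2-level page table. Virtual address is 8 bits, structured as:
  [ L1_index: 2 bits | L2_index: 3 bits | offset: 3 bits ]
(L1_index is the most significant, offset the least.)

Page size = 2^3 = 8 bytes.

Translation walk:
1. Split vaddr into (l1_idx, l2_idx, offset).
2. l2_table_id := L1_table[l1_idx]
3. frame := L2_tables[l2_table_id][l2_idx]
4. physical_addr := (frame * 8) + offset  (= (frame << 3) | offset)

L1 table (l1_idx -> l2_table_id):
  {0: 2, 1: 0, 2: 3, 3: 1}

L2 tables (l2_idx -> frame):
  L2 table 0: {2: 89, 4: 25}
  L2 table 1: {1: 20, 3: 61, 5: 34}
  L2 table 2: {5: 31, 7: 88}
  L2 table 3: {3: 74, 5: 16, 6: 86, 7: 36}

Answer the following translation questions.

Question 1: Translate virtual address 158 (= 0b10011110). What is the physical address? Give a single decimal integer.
vaddr = 158 = 0b10011110
Split: l1_idx=2, l2_idx=3, offset=6
L1[2] = 3
L2[3][3] = 74
paddr = 74 * 8 + 6 = 598

Answer: 598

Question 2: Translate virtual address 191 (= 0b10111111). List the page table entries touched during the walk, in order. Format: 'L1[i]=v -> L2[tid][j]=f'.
vaddr = 191 = 0b10111111
Split: l1_idx=2, l2_idx=7, offset=7

Answer: L1[2]=3 -> L2[3][7]=36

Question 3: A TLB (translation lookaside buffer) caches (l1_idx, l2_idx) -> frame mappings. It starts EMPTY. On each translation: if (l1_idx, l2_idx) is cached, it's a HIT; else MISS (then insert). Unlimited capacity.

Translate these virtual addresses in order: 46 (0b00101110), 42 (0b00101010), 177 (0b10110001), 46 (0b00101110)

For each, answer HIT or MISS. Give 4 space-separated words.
Answer: MISS HIT MISS HIT

Derivation:
vaddr=46: (0,5) not in TLB -> MISS, insert
vaddr=42: (0,5) in TLB -> HIT
vaddr=177: (2,6) not in TLB -> MISS, insert
vaddr=46: (0,5) in TLB -> HIT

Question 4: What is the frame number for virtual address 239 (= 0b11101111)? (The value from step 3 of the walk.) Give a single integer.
Answer: 34

Derivation:
vaddr = 239: l1_idx=3, l2_idx=5
L1[3] = 1; L2[1][5] = 34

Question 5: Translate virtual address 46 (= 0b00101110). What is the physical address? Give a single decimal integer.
vaddr = 46 = 0b00101110
Split: l1_idx=0, l2_idx=5, offset=6
L1[0] = 2
L2[2][5] = 31
paddr = 31 * 8 + 6 = 254

Answer: 254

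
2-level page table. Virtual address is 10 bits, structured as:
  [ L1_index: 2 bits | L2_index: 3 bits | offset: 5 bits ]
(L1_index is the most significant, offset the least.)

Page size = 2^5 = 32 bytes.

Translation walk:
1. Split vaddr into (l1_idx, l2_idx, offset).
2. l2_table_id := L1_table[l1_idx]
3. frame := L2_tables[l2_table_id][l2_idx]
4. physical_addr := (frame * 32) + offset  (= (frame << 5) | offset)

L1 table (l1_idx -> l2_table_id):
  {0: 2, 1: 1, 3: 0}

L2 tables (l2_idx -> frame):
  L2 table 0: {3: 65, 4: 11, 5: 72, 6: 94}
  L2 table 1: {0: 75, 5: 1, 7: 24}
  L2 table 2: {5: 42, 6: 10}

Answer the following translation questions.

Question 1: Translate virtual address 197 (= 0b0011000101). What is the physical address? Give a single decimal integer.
vaddr = 197 = 0b0011000101
Split: l1_idx=0, l2_idx=6, offset=5
L1[0] = 2
L2[2][6] = 10
paddr = 10 * 32 + 5 = 325

Answer: 325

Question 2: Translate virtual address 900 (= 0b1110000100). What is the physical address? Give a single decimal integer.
vaddr = 900 = 0b1110000100
Split: l1_idx=3, l2_idx=4, offset=4
L1[3] = 0
L2[0][4] = 11
paddr = 11 * 32 + 4 = 356

Answer: 356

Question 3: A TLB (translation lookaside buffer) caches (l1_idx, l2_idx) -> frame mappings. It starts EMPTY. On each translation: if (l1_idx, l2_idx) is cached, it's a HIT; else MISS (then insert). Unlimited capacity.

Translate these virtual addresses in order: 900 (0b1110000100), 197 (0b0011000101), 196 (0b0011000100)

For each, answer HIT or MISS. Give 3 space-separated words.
Answer: MISS MISS HIT

Derivation:
vaddr=900: (3,4) not in TLB -> MISS, insert
vaddr=197: (0,6) not in TLB -> MISS, insert
vaddr=196: (0,6) in TLB -> HIT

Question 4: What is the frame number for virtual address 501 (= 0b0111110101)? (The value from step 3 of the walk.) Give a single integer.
vaddr = 501: l1_idx=1, l2_idx=7
L1[1] = 1; L2[1][7] = 24

Answer: 24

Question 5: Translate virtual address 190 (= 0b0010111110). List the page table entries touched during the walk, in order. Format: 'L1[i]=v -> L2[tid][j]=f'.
vaddr = 190 = 0b0010111110
Split: l1_idx=0, l2_idx=5, offset=30

Answer: L1[0]=2 -> L2[2][5]=42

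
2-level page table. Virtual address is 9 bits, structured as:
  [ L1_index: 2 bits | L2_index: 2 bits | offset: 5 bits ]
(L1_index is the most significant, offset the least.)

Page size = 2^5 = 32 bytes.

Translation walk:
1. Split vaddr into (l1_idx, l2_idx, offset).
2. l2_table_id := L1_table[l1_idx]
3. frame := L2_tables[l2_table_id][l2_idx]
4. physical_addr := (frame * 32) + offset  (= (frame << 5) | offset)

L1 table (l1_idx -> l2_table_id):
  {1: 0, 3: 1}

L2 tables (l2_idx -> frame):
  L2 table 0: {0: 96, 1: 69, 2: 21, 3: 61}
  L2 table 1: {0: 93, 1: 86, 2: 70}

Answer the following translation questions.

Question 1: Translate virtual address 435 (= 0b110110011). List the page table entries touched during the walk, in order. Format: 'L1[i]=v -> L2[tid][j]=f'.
vaddr = 435 = 0b110110011
Split: l1_idx=3, l2_idx=1, offset=19

Answer: L1[3]=1 -> L2[1][1]=86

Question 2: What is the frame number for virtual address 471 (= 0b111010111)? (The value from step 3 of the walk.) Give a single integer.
vaddr = 471: l1_idx=3, l2_idx=2
L1[3] = 1; L2[1][2] = 70

Answer: 70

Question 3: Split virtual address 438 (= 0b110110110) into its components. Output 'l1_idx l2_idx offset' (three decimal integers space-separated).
vaddr = 438 = 0b110110110
  top 2 bits -> l1_idx = 3
  next 2 bits -> l2_idx = 1
  bottom 5 bits -> offset = 22

Answer: 3 1 22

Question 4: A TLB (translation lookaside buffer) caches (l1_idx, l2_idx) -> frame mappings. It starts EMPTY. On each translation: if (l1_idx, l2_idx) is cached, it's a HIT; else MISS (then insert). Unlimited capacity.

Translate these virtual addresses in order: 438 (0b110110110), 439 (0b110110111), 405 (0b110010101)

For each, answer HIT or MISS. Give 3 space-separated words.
vaddr=438: (3,1) not in TLB -> MISS, insert
vaddr=439: (3,1) in TLB -> HIT
vaddr=405: (3,0) not in TLB -> MISS, insert

Answer: MISS HIT MISS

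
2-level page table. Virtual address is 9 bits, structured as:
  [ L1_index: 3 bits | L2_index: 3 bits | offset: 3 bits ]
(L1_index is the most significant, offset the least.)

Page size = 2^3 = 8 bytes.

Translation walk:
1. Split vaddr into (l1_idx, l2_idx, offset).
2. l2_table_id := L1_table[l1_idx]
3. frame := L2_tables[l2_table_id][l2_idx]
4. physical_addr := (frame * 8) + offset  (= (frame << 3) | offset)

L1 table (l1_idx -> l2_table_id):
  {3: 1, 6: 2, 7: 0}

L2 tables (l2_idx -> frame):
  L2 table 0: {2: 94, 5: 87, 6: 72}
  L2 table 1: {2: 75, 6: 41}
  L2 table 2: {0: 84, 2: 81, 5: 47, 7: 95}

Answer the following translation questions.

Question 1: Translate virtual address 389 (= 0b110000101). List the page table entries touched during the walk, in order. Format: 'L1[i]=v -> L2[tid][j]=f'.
vaddr = 389 = 0b110000101
Split: l1_idx=6, l2_idx=0, offset=5

Answer: L1[6]=2 -> L2[2][0]=84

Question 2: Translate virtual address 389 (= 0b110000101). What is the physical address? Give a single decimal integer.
vaddr = 389 = 0b110000101
Split: l1_idx=6, l2_idx=0, offset=5
L1[6] = 2
L2[2][0] = 84
paddr = 84 * 8 + 5 = 677

Answer: 677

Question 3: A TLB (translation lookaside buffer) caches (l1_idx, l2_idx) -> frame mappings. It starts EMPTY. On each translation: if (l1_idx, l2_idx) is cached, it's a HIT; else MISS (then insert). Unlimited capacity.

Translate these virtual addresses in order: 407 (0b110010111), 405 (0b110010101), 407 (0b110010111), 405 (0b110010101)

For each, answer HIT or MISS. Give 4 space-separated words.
Answer: MISS HIT HIT HIT

Derivation:
vaddr=407: (6,2) not in TLB -> MISS, insert
vaddr=405: (6,2) in TLB -> HIT
vaddr=407: (6,2) in TLB -> HIT
vaddr=405: (6,2) in TLB -> HIT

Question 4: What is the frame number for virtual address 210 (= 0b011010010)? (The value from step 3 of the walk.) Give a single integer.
vaddr = 210: l1_idx=3, l2_idx=2
L1[3] = 1; L2[1][2] = 75

Answer: 75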